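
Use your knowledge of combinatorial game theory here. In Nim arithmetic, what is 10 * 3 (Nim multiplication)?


Nim multiplication is bilinear over XOR: (u XOR v) * w = (u*w) XOR (v*w).
So we split each operand into its bit components and XOR the pairwise Nim products.
10 = 2 + 8 (as XOR of powers of 2).
3 = 1 + 2 (as XOR of powers of 2).
Using the standard Nim-product table on single bits:
  2*2 = 3,   2*4 = 8,   2*8 = 12,
  4*4 = 6,   4*8 = 11,  8*8 = 13,
and  1*x = x (identity), k*l = l*k (commutative).
Pairwise Nim products:
  2 * 1 = 2
  2 * 2 = 3
  8 * 1 = 8
  8 * 2 = 12
XOR them: 2 XOR 3 XOR 8 XOR 12 = 5.
Result: 10 * 3 = 5 (in Nim).

5


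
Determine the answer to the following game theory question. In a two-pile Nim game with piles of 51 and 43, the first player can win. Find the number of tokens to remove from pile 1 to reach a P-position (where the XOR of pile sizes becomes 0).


Piles: 51 and 43
Current XOR: 51 XOR 43 = 24 (non-zero, so this is an N-position).
To make the XOR zero, we need to find a move that balances the piles.
For pile 1 (size 51): target = 51 XOR 24 = 43
We reduce pile 1 from 51 to 43.
Tokens removed: 51 - 43 = 8
Verification: 43 XOR 43 = 0

8


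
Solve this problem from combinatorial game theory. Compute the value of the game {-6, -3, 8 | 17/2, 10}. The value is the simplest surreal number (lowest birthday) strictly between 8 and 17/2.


Left options: {-6, -3, 8}, max = 8
Right options: {17/2, 10}, min = 17/2
All options are numbers and max(Left) < min(Right), so by the simplicity theorem the value is the simplest (earliest-born) number strictly between 8 and 17/2.
No integer lies strictly between 8 and 17/2, so the value is the dyadic rational m/2^k in the interval with the smallest k (then m odd); search k = 1, 2, ...:
Denominator 2: no odd multiple of 1/2 lies strictly between 8 and 17/2.
Denominator 4: 33/4 lies strictly between 8 and 17/2 -- found.
The simplest number in the interval is 33/4.
Game value = 33/4

33/4


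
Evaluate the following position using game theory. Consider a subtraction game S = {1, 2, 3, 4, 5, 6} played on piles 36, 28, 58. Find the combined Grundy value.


Subtraction set: {1, 2, 3, 4, 5, 6}
For this subtraction set, G(n) = n mod 7 (period = max + 1 = 7).
Pile 1 (size 36): G(36) = 36 mod 7 = 1
Pile 2 (size 28): G(28) = 28 mod 7 = 0
Pile 3 (size 58): G(58) = 58 mod 7 = 2
Total Grundy value = XOR of all: 1 XOR 0 XOR 2 = 3

3


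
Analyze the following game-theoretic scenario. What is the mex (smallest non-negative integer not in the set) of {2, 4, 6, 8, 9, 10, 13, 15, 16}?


Set = {2, 4, 6, 8, 9, 10, 13, 15, 16}
0 is NOT in the set. This is the mex.
mex = 0

0


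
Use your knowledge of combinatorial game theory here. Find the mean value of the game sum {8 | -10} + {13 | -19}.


G1 = {8 | -10}, G2 = {13 | -19}
Each is a switch {a | b} with numbers a > b; its mean value is (a + b)/2, and mean value is additive over game sums: m(G1 + G2) = m(G1) + m(G2).
Mean of G1 = (8 + (-10))/2 = -2/2 = -1
Mean of G2 = (13 + (-19))/2 = -6/2 = -3
Mean of G1 + G2 = -1 + -3 = -4

-4


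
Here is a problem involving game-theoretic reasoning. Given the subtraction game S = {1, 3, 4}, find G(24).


The subtraction set is S = {1, 3, 4}.
G(k) = mex{ G(k - s) : s in S, s <= k }. We compute iteratively: G(0) = 0.
G(1) = mex({0}) = 1
G(2) = mex({1}) = 0
G(3) = mex({0}) = 1
G(4) = mex({0, 1}) = 2
G(5) = mex({0, 1, 2}) = 3
G(6) = mex({0, 1, 3}) = 2
G(7) = mex({1, 2}) = 0
G(8) = mex({0, 2, 3}) = 1
G(9) = mex({1, 2, 3}) = 0
G(10) = mex({0, 2}) = 1
Observe that G(7)..G(10) = 0, 1, 0, 1 repeats G(0)..G(3) = 0, 1, 0, 1.
For k >= max(S) = 4, G(k) is determined by the previous 4 values G(k-4)..G(k-1); a window of 4 consecutive values has recurred shifted by 7, so by induction G(k + 7) = G(k) for all k >= 0: the sequence is periodic from the start with period 7.
One period: G(0..6) = 0, 1, 0, 1, 2, 3, 2.
24 mod 7 = 3, so G(24) = G(3) = 1.

1


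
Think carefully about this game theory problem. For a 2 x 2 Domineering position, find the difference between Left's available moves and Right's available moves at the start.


Board is 2 x 2 (rows x cols).
Left (vertical) placements: (rows-1) * cols = 1 * 2 = 2
Right (horizontal) placements: rows * (cols-1) = 2 * 1 = 2
Advantage = Left - Right = 2 - 2 = 0

0


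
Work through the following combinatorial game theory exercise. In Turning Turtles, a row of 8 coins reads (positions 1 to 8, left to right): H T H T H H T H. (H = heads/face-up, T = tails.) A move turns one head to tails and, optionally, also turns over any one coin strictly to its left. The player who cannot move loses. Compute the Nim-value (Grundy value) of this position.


Coins: H T H T H H T H
Key fact: a single head at position k behaves exactly like a Nim heap of size k (turning it to T and optionally flipping a coin at j < k corresponds to moving the heap from k to j, or to 0), and heads combine as a disjunctive sum (two heads at the same place would cancel, matching j XOR j = 0). So the Nim-value is the XOR of the 1-indexed positions of the heads.
Face-up positions (1-indexed): [1, 3, 5, 6, 8]
XOR 0 with 1: 0 XOR 1 = 1
XOR 1 with 3: 1 XOR 3 = 2
XOR 2 with 5: 2 XOR 5 = 7
XOR 7 with 6: 7 XOR 6 = 1
XOR 1 with 8: 1 XOR 8 = 9
Nim-value = 9

9


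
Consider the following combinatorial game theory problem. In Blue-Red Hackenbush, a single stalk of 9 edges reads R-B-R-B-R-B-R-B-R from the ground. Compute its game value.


Edges (from ground): R-B-R-B-R-B-R-B-R
By Berlekamp's sign-expansion rule, a Blue-Red Hackenbush stalk has the value of the surreal number whose sign sequence is the edge sequence with B -> + and R -> -.
Sign sequence: -+-+-+-+-
Trace the sign expansion in the surreal number tree, starting from 0:
Edge 1: R (sign -) -> bounds (-inf, 0), value = -1
Edge 2: B (sign +) -> bounds (-1, 0), value = -1/2
Edge 3: R (sign -) -> bounds (-1, -1/2), value = -3/4
Edge 4: B (sign +) -> bounds (-3/4, -1/2), value = -5/8
Edge 5: R (sign -) -> bounds (-3/4, -5/8), value = -11/16
Edge 6: B (sign +) -> bounds (-11/16, -5/8), value = -21/32
Edge 7: R (sign -) -> bounds (-11/16, -21/32), value = -43/64
Edge 8: B (sign +) -> bounds (-43/64, -21/32), value = -85/128
Edge 9: R (sign -) -> bounds (-43/64, -85/128), value = -171/256
Game value = -171/256

-171/256


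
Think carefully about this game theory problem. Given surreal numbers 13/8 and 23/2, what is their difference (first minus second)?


x = 13/8, y = 23/2
Converting to common denominator: 8
x = 13/8, y = 92/8
x - y = 13/8 - 23/2 = -79/8

-79/8


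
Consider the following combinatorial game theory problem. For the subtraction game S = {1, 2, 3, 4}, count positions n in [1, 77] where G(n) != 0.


Subtraction set S = {1, 2, 3, 4}, so G(n) = n mod 5.
G(n) = 0 when n is a multiple of 5.
Multiples of 5 in [1, 77]: 15
N-positions (nonzero Grundy) = 77 - 15 = 62

62


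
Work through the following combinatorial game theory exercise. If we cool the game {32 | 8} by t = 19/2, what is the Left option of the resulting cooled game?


Original game: {32 | 8} (a switch {a | b} with a > b).
Cooling by t (for t below the temperature (a - b)/2 = 12) taxes each move by t: {a | b} cooled by t is {a - t | b + t}.
Cooling amount: t = 19/2
Cooled Left option: 32 - 19/2 = 45/2
Cooled Right option: 8 + 19/2 = 35/2
Cooled game: {45/2 | 35/2}
Left option = 45/2

45/2


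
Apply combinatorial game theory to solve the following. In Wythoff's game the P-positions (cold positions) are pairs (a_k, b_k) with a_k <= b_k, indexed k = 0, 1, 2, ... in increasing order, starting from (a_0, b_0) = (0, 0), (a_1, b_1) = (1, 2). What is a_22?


By Wythoff's theorem, a_k = floor(k * phi) and b_k = floor(k * phi^2) = a_k + k, where phi = (1 + sqrt(5))/2 is the golden ratio.
phi = (1 + sqrt(5))/2 = 1.618034
k = 22
k * phi = 22 * 1.618034 = 35.596748
a_22 = floor(k * phi) = 35

35


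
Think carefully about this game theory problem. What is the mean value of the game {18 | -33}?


Game = {18 | -33}, a switch {a | b} with numbers a > b.
Its thermograph has left wall a - t and right wall b + t, which meet at t = (a - b)/2, where both equal (a + b)/2. So the mast (mean value) is at (a + b)/2.
Mean = (18 + (-33))/2 = -15/2 = -15/2

-15/2


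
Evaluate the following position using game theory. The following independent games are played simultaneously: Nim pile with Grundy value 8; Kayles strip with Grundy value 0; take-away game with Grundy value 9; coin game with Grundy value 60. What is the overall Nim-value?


By the Sprague-Grundy theorem, the Grundy value of a sum of games is the XOR of individual Grundy values.
Nim pile: Grundy value = 8. Running XOR: 0 XOR 8 = 8
Kayles strip: Grundy value = 0. Running XOR: 8 XOR 0 = 8
take-away game: Grundy value = 9. Running XOR: 8 XOR 9 = 1
coin game: Grundy value = 60. Running XOR: 1 XOR 60 = 61
The combined Grundy value is 61.

61


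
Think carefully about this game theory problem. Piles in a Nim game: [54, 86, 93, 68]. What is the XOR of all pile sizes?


We need the XOR (exclusive or) of all pile sizes.
After XOR-ing pile 1 (size 54): 0 XOR 54 = 54
After XOR-ing pile 2 (size 86): 54 XOR 86 = 96
After XOR-ing pile 3 (size 93): 96 XOR 93 = 61
After XOR-ing pile 4 (size 68): 61 XOR 68 = 121
The Nim-value of this position is 121.

121


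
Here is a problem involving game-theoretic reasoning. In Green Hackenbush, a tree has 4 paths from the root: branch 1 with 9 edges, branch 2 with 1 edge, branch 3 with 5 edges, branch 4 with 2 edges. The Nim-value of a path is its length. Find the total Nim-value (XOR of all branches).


The tree has 4 branches from the ground vertex.
In Green Hackenbush, the Nim-value of a simple path of length k is k.
Branch 1: length 9, Nim-value = 9
Branch 2: length 1, Nim-value = 1
Branch 3: length 5, Nim-value = 5
Branch 4: length 2, Nim-value = 2
Total Nim-value = XOR of all branch values:
0 XOR 9 = 9
9 XOR 1 = 8
8 XOR 5 = 13
13 XOR 2 = 15
Nim-value of the tree = 15

15


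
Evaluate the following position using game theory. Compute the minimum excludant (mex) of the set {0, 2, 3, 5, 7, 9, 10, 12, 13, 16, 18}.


Set = {0, 2, 3, 5, 7, 9, 10, 12, 13, 16, 18}
0 is in the set.
1 is NOT in the set. This is the mex.
mex = 1

1


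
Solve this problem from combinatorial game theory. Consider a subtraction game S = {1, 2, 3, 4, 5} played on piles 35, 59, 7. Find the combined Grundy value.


Subtraction set: {1, 2, 3, 4, 5}
For this subtraction set, G(n) = n mod 6 (period = max + 1 = 6).
Pile 1 (size 35): G(35) = 35 mod 6 = 5
Pile 2 (size 59): G(59) = 59 mod 6 = 5
Pile 3 (size 7): G(7) = 7 mod 6 = 1
Total Grundy value = XOR of all: 5 XOR 5 XOR 1 = 1

1


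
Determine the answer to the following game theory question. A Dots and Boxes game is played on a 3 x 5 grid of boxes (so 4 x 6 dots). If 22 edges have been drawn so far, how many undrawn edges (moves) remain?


Grid: 3 x 5 boxes, i.e. 4 rows and 6 columns of dots.
Horizontal edges: (rows + 1) * cols = 4 * 5 = 20
Vertical edges: rows * (cols + 1) = 3 * 6 = 18
Total edges: 20 + 18 = 38
Edges drawn: 22
Remaining: 38 - 22 = 16

16


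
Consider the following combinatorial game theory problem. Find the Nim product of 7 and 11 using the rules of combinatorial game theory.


Nim multiplication is bilinear over XOR: (u XOR v) * w = (u*w) XOR (v*w).
So we split each operand into its bit components and XOR the pairwise Nim products.
7 = 1 + 2 + 4 (as XOR of powers of 2).
11 = 1 + 2 + 8 (as XOR of powers of 2).
Using the standard Nim-product table on single bits:
  2*2 = 3,   2*4 = 8,   2*8 = 12,
  4*4 = 6,   4*8 = 11,  8*8 = 13,
and  1*x = x (identity), k*l = l*k (commutative).
Pairwise Nim products:
  1 * 1 = 1
  1 * 2 = 2
  1 * 8 = 8
  2 * 1 = 2
  2 * 2 = 3
  2 * 8 = 12
  4 * 1 = 4
  4 * 2 = 8
  4 * 8 = 11
XOR them: 1 XOR 2 XOR 8 XOR 2 XOR 3 XOR 12 XOR 4 XOR 8 XOR 11 = 1.
Result: 7 * 11 = 1 (in Nim).

1


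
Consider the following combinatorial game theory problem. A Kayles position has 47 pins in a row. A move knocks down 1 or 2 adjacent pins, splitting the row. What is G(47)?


Kayles: a move removes 1 or 2 adjacent pins from a contiguous row.
Removing pins from a row of k leaves two independent rows (a, b) with a + b = k - 1 (one pin) or a + b = k - 2 (two pins); an end removal gives a = 0.
By Sprague-Grundy, G(k) = mex{ G(a) XOR G(b) } over all these splits. G(0) = 0.
G(1): splits (0,0):0^0=0 -> mex({0}) = 1
G(2): splits (0,1):0^1=1 (0,0):0^0=0 -> mex({0, 1}) = 2
G(3): splits (0,2):0^2=2 (1,1):1^1=0 (0,1):0^1=1 -> mex({0, 1, 2}) = 3
G(4): splits (0,3):0^3=3 (1,2):1^2=3 (0,2):0^2=2 (1,1):1^1=0 -> mex({0, 2, 3}) = 1
G(5): splits (0,4):0^1=1 (1,3):1^3=2 (2,2):2^2=0 (0,3):0^3=3 (1,2):1^2=3 -> mex({0, 1, 2, 3}) = 4
G(6) = mex({0, 1, 2, 4}) = 3
G(7) = mex({0, 1, 3, 4, 5}) = 2
G(8) = mex({0, 2, 3, 5, 6}) = 1
G(9) = mex({0, 1, 2, 3, 6, 7}) = 4
G(10) = mex({0, 1, 3, 4, 5, 7}) = 2
G(11) = mex({0, 1, 2, 3, 4, 5}) = 6
G(12) = mex({0, 1, 2, 3, 5, 6, 7}) = 4
G(13) = mex({0, 2, 3, 4, 6, 7}) = 1
G(14) = mex({0, 1, 4, 5, 6, 7}) = 2
G(15) = mex({0, 1, 2, 3, 4, 5, 6}) = 7
G(16) = mex({0, 2, 3, 5, 6, 7}) = 1
G(17) = mex({0, 1, 2, 3, 5, 6, 7}) = 4
G(18) = mex({0, 1, 2, 4, 5, 6}) = 3
G(19) = mex({0, 1, 3, 4, 5, 7}) = 2
G(20) = mex({0, 2, 3, 4, 5, 6, 7}) = 1
G(21) = mex({0, 1, 2, 3, 5, 6, 7}) = 4
G(22) = mex({0, 1, 2, 3, 4, 5, 7}) = 6
G(23) = mex({0, 1, 2, 3, 4, 5, 6}) = 7
G(24) = mex({0, 1, 2, 3, 5, 6, 7}) = 4
G(25) = mex({0, 2, 3, 4, 6, 7}) = 1
G(26) = mex({0, 1, 3, 4, 5, 6, 7}) = 2
G(27) = mex({0, 1, 2, 3, 4, 5, 6, 7}) = 8
G(28) = mex({0, 1, 2, 3, 4, 6, 7, 8}) = 5
G(29) = mex({0, 1, 2, 3, 5, 6, 7, 8, 9}) = 4
G(30) = mex({0, 1, 2, 3, 4, 5, 6, 9, 10}) = 7
G(31) = mex({0, 1, 3, 4, 5, 7, 10, 11}) = 2
G(32) = mex({0, 2, 3, 4, 5, 6, 7, 9, 11}) = 1
G(33) = mex({0, 1, 2, 3, 4, 5, 6, 7, 9, 12}) = 8
G(34) = mex({0, 1, 2, 3, 4, 5, 7, 8, 11, 12}) = 6
G(35) = mex({0, 1, 2, 3, 4, 5, 6, 8, 9, 10, 11}) = 7
G(36) = mex({0, 1, 2, 3, 5, 6, 7, 9, 10}) = 4
G(37) = mex({0, 2, 3, 4, 6, 7, 9, 10, 11, 12}) = 1
G(38) = mex({0, 1, 3, 4, 5, 6, 7, 9, 10, 11, 12}) = 2
G(39) = mex({0, 1, 2, 4, 5, 6, 7, 9, 10, 12, 14}) = 3
G(40) = mex({0, 2, 3, 4, 6, 7, 11, 12, 14}) = 1
G(41) = mex({0, 1, 2, 3, 5, 6, 7, 9, 10, 11, 12}) = 4
G(42) = mex({0, 1, 2, 3, 4, 5, 6, 9, 10}) = 7
G(43) = mex({0, 1, 3, 4, 5, 7, 9, 10, 12, 15}) = 2
G(44) = mex({0, 2, 3, 4, 5, 6, 7, 9, 10, 12, 15}) = 1
G(45) = mex({0, 1, 2, 3, 4, 5, 6, 7, 9, 10, 12, 14}) = 8
G(46) = mex({0, 1, 3, 4, 5, 7, 8, 11, 12, 14}) = 2
G(47) = mex({0, 1, 2, 3, 4, 5, 6, 8, 9, 10, 11, 12}) = 7
Therefore G(47) = 7.

7


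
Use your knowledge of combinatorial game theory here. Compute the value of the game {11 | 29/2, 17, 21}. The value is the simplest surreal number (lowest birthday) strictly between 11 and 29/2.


Left options: {11}, max = 11
Right options: {29/2, 17, 21}, min = 29/2
All options are numbers and max(Left) < min(Right), so by the simplicity theorem the value is the simplest (earliest-born) number strictly between 11 and 29/2.
Integers 12 through 14 all lie strictly between 11 and 29/2.
Among integers, the simplest (lowest birthday = smallest |n|; 0 is born on day 0, +-n on day n) is 12.
No non-integer in the interval can be simpler: if x is a non-integer in the interval, then floor(x) or ceil(x) also lies in the interval (the interval contains an integer), and both are proper prefixes of x's sign expansion, i.e. born earlier. So the game value is 12.
Game value = 12

12


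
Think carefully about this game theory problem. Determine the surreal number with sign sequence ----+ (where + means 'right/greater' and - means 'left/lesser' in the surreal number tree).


Sign expansion: ----+
Rule: track bounds (lo, hi), initially (-inf, +inf). On '+', the current value becomes lo and we move to the simplest number in (value, hi): value + 1 if hi = +inf, otherwise the midpoint (value + hi)/2. On '-', the current value becomes hi and we move to value - 1 if lo = -inf, otherwise the midpoint (lo + value)/2.
Start at 0.
Step 1: sign = -, move left. Bounds: (-inf, 0). Value = -1
Step 2: sign = -, move left. Bounds: (-inf, -1). Value = -2
Step 3: sign = -, move left. Bounds: (-inf, -2). Value = -3
Step 4: sign = -, move left. Bounds: (-inf, -3). Value = -4
Step 5: sign = +, move right. Bounds: (-4, -3). Value = -7/2
The surreal number with sign expansion ----+ is -7/2.

-7/2


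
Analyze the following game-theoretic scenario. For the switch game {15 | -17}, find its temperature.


The game is {15 | -17}, a switch {a | b} with numbers a > b.
Cooling {a | b} by t gives {a - t | b + t}, which stops being hot when a - t = b + t, i.e. at t = (a - b)/2. So the temperature of a switch is (a - b)/2.
Temperature = (Left option - Right option) / 2
= (15 - (-17)) / 2
= 32 / 2
= 16

16


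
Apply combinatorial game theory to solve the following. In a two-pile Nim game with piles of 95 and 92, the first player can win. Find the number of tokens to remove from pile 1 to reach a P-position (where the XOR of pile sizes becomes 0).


Piles: 95 and 92
Current XOR: 95 XOR 92 = 3 (non-zero, so this is an N-position).
To make the XOR zero, we need to find a move that balances the piles.
For pile 1 (size 95): target = 95 XOR 3 = 92
We reduce pile 1 from 95 to 92.
Tokens removed: 95 - 92 = 3
Verification: 92 XOR 92 = 0

3


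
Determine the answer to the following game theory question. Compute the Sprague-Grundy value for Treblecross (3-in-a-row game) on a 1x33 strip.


Treblecross: place X on empty cells; 3-in-a-row wins.
Playing within two cells of an existing X lets the opponent win at once, so sensible play treats the cells i-2..i+2 around each X as dead. The player left with no safe cell loses, so this is a normal-play take-away game on strips of safe cells.
Placing X at cell i (0-indexed) of a strip of k safe cells leaves independent strips of sizes max(0, i-2) and max(0, k-i-3). Hence G(k) = mex{ G(max(0,i-2)) XOR G(max(0,k-i-3)) : 0 <= i < k }, with G(0) = 0.
G(1): splits (0,0):0^0=0 -> mex({0}) = 1
G(2): splits (0,0):0^0=0 -> mex({0}) = 1
G(3): splits (0,0):0^0=0 -> mex({0}) = 1
G(4): splits (0,1):0^1=1 (0,0):0^0=0 -> mex({0, 1}) = 2
G(5): splits (0,2):0^1=1 (0,1):0^1=1 (0,0):0^0=0 -> mex({0, 1}) = 2
G(6) = mex({1}) = 0
G(7) = mex({0, 1, 2}) = 3
G(8) = mex({0, 1, 2}) = 3
G(9) = mex({0, 2}) = 1
G(10) = mex({0, 2, 3}) = 1
G(11) = mex({0, 3}) = 1
G(12) = mex({1, 3}) = 0
G(13) = mex({0, 1, 2, 3}) = 4
G(14) = mex({0, 1, 2}) = 3
G(15) = mex({0, 1, 2}) = 3
G(16) = mex({0, 1, 2, 4}) = 3
G(17) = mex({0, 1, 3, 4}) = 2
G(18) = mex({0, 1, 3, 4}) = 2
G(19) = mex({0, 1, 3, 5}) = 2
G(20) = mex({0, 1, 2, 3, 5}) = 4
G(21) = mex({0, 1, 2, 3, 5}) = 4
G(22) = mex({1, 2, 6}) = 0
G(23) = mex({0, 1, 2, 3, 4, 6}) = 5
G(24) = mex({0, 1, 2, 3, 4}) = 5
G(25) = mex({0, 1, 3, 4, 7}) = 2
G(26) = mex({0, 1, 3, 4, 5, 7}) = 2
G(27) = mex({0, 1, 3, 5}) = 2
G(28) = mex({0, 1, 2, 5}) = 3
G(29) = mex({0, 1, 2, 4, 5, 6}) = 3
G(30) = mex({1, 2, 4, 6}) = 0
G(31) = mex({0, 1, 2, 3, 4, 6}) = 5
G(32) = mex({1, 2, 3, 4, 7}) = 0
G(33) = mex({0, 3, 7}) = 1
Therefore G(33) = 1.

1


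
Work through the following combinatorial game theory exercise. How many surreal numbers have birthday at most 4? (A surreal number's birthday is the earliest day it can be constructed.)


Day 0: {|} = 0 is born. Count = 1.
Day n: the number of surreal numbers born by day n is 2^(n+1) - 1.
By day 0: 2^1 - 1 = 1
By day 1: 2^2 - 1 = 3
By day 2: 2^3 - 1 = 7
By day 3: 2^4 - 1 = 15
By day 4: 2^5 - 1 = 31
By day 4: 31 surreal numbers.

31


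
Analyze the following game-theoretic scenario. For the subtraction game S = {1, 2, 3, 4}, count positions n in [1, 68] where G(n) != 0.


Subtraction set S = {1, 2, 3, 4}, so G(n) = n mod 5.
G(n) = 0 when n is a multiple of 5.
Multiples of 5 in [1, 68]: 13
N-positions (nonzero Grundy) = 68 - 13 = 55

55


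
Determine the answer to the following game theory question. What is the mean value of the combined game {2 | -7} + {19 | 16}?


G1 = {2 | -7}, G2 = {19 | 16}
Each is a switch {a | b} with numbers a > b; its mean value is (a + b)/2, and mean value is additive over game sums: m(G1 + G2) = m(G1) + m(G2).
Mean of G1 = (2 + (-7))/2 = -5/2 = -5/2
Mean of G2 = (19 + (16))/2 = 35/2 = 35/2
Mean of G1 + G2 = -5/2 + 35/2 = 15

15


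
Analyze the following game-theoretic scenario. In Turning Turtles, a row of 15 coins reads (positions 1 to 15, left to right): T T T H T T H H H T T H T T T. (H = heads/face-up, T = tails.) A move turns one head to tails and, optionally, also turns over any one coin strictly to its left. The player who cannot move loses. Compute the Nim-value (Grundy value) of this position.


Coins: T T T H T T H H H T T H T T T
Key fact: a single head at position k behaves exactly like a Nim heap of size k (turning it to T and optionally flipping a coin at j < k corresponds to moving the heap from k to j, or to 0), and heads combine as a disjunctive sum (two heads at the same place would cancel, matching j XOR j = 0). So the Nim-value is the XOR of the 1-indexed positions of the heads.
Face-up positions (1-indexed): [4, 7, 8, 9, 12]
XOR 0 with 4: 0 XOR 4 = 4
XOR 4 with 7: 4 XOR 7 = 3
XOR 3 with 8: 3 XOR 8 = 11
XOR 11 with 9: 11 XOR 9 = 2
XOR 2 with 12: 2 XOR 12 = 14
Nim-value = 14

14


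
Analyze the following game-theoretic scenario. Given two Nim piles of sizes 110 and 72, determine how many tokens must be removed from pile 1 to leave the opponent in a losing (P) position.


Piles: 110 and 72
Current XOR: 110 XOR 72 = 38 (non-zero, so this is an N-position).
To make the XOR zero, we need to find a move that balances the piles.
For pile 1 (size 110): target = 110 XOR 38 = 72
We reduce pile 1 from 110 to 72.
Tokens removed: 110 - 72 = 38
Verification: 72 XOR 72 = 0

38


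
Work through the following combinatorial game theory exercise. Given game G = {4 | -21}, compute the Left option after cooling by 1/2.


Original game: {4 | -21} (a switch {a | b} with a > b).
Cooling by t (for t below the temperature (a - b)/2 = 25/2) taxes each move by t: {a | b} cooled by t is {a - t | b + t}.
Cooling amount: t = 1/2
Cooled Left option: 4 - 1/2 = 7/2
Cooled Right option: -21 + 1/2 = -41/2
Cooled game: {7/2 | -41/2}
Left option = 7/2

7/2


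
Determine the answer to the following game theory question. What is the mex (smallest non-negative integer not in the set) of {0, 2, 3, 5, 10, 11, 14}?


Set = {0, 2, 3, 5, 10, 11, 14}
0 is in the set.
1 is NOT in the set. This is the mex.
mex = 1

1


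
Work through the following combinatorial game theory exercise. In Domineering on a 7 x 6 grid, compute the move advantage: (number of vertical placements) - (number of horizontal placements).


Board is 7 x 6 (rows x cols).
Left (vertical) placements: (rows-1) * cols = 6 * 6 = 36
Right (horizontal) placements: rows * (cols-1) = 7 * 5 = 35
Advantage = Left - Right = 36 - 35 = 1

1


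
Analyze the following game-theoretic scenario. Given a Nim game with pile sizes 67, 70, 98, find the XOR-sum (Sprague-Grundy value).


We need the XOR (exclusive or) of all pile sizes.
After XOR-ing pile 1 (size 67): 0 XOR 67 = 67
After XOR-ing pile 2 (size 70): 67 XOR 70 = 5
After XOR-ing pile 3 (size 98): 5 XOR 98 = 103
The Nim-value of this position is 103.

103


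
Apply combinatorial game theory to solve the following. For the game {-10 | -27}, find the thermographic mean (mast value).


Game = {-10 | -27}, a switch {a | b} with numbers a > b.
Its thermograph has left wall a - t and right wall b + t, which meet at t = (a - b)/2, where both equal (a + b)/2. So the mast (mean value) is at (a + b)/2.
Mean = (-10 + (-27))/2 = -37/2 = -37/2

-37/2


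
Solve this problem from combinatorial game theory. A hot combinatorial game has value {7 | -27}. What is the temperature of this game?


The game is {7 | -27}, a switch {a | b} with numbers a > b.
Cooling {a | b} by t gives {a - t | b + t}, which stops being hot when a - t = b + t, i.e. at t = (a - b)/2. So the temperature of a switch is (a - b)/2.
Temperature = (Left option - Right option) / 2
= (7 - (-27)) / 2
= 34 / 2
= 17

17


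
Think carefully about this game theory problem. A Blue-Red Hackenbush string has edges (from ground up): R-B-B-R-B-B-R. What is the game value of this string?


Edges (from ground): R-B-B-R-B-B-R
By Berlekamp's sign-expansion rule, a Blue-Red Hackenbush stalk has the value of the surreal number whose sign sequence is the edge sequence with B -> + and R -> -.
Sign sequence: -++-++-
Trace the sign expansion in the surreal number tree, starting from 0:
Edge 1: R (sign -) -> bounds (-inf, 0), value = -1
Edge 2: B (sign +) -> bounds (-1, 0), value = -1/2
Edge 3: B (sign +) -> bounds (-1/2, 0), value = -1/4
Edge 4: R (sign -) -> bounds (-1/2, -1/4), value = -3/8
Edge 5: B (sign +) -> bounds (-3/8, -1/4), value = -5/16
Edge 6: B (sign +) -> bounds (-5/16, -1/4), value = -9/32
Edge 7: R (sign -) -> bounds (-5/16, -9/32), value = -19/64
Game value = -19/64

-19/64


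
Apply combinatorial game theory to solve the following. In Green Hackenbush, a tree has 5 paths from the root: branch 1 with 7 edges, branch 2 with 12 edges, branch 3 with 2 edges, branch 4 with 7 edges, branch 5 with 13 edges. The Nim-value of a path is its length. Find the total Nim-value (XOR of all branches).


The tree has 5 branches from the ground vertex.
In Green Hackenbush, the Nim-value of a simple path of length k is k.
Branch 1: length 7, Nim-value = 7
Branch 2: length 12, Nim-value = 12
Branch 3: length 2, Nim-value = 2
Branch 4: length 7, Nim-value = 7
Branch 5: length 13, Nim-value = 13
Total Nim-value = XOR of all branch values:
0 XOR 7 = 7
7 XOR 12 = 11
11 XOR 2 = 9
9 XOR 7 = 14
14 XOR 13 = 3
Nim-value of the tree = 3

3


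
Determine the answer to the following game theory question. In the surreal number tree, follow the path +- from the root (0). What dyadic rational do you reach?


Sign expansion: +-
Rule: track bounds (lo, hi), initially (-inf, +inf). On '+', the current value becomes lo and we move to the simplest number in (value, hi): value + 1 if hi = +inf, otherwise the midpoint (value + hi)/2. On '-', the current value becomes hi and we move to value - 1 if lo = -inf, otherwise the midpoint (lo + value)/2.
Start at 0.
Step 1: sign = +, move right. Bounds: (0, +inf). Value = 1
Step 2: sign = -, move left. Bounds: (0, 1). Value = 1/2
The surreal number with sign expansion +- is 1/2.

1/2


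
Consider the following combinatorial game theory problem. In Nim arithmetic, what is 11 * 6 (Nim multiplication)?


Nim multiplication is bilinear over XOR: (u XOR v) * w = (u*w) XOR (v*w).
So we split each operand into its bit components and XOR the pairwise Nim products.
11 = 1 + 2 + 8 (as XOR of powers of 2).
6 = 2 + 4 (as XOR of powers of 2).
Using the standard Nim-product table on single bits:
  2*2 = 3,   2*4 = 8,   2*8 = 12,
  4*4 = 6,   4*8 = 11,  8*8 = 13,
and  1*x = x (identity), k*l = l*k (commutative).
Pairwise Nim products:
  1 * 2 = 2
  1 * 4 = 4
  2 * 2 = 3
  2 * 4 = 8
  8 * 2 = 12
  8 * 4 = 11
XOR them: 2 XOR 4 XOR 3 XOR 8 XOR 12 XOR 11 = 10.
Result: 11 * 6 = 10 (in Nim).

10


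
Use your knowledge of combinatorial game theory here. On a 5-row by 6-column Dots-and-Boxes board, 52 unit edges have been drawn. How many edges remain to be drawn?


Grid: 5 x 6 boxes, i.e. 6 rows and 7 columns of dots.
Horizontal edges: (rows + 1) * cols = 6 * 6 = 36
Vertical edges: rows * (cols + 1) = 5 * 7 = 35
Total edges: 36 + 35 = 71
Edges drawn: 52
Remaining: 71 - 52 = 19

19


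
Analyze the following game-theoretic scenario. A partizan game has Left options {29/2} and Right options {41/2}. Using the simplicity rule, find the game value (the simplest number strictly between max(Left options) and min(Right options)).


Left options: {29/2}, max = 29/2
Right options: {41/2}, min = 41/2
All options are numbers and max(Left) < min(Right), so by the simplicity theorem the value is the simplest (earliest-born) number strictly between 29/2 and 41/2.
Integers 15 through 20 all lie strictly between 29/2 and 41/2.
Among integers, the simplest (lowest birthday = smallest |n|; 0 is born on day 0, +-n on day n) is 15.
No non-integer in the interval can be simpler: if x is a non-integer in the interval, then floor(x) or ceil(x) also lies in the interval (the interval contains an integer), and both are proper prefixes of x's sign expansion, i.e. born earlier. So the game value is 15.
Game value = 15

15


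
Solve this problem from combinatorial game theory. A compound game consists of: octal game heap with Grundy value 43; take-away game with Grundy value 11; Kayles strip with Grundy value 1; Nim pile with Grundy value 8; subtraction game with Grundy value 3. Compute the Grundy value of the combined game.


By the Sprague-Grundy theorem, the Grundy value of a sum of games is the XOR of individual Grundy values.
octal game heap: Grundy value = 43. Running XOR: 0 XOR 43 = 43
take-away game: Grundy value = 11. Running XOR: 43 XOR 11 = 32
Kayles strip: Grundy value = 1. Running XOR: 32 XOR 1 = 33
Nim pile: Grundy value = 8. Running XOR: 33 XOR 8 = 41
subtraction game: Grundy value = 3. Running XOR: 41 XOR 3 = 42
The combined Grundy value is 42.

42


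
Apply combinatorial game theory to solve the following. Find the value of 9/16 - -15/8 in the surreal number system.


x = 9/16, y = -15/8
Converting to common denominator: 16
x = 9/16, y = -30/16
x - y = 9/16 - -15/8 = 39/16

39/16


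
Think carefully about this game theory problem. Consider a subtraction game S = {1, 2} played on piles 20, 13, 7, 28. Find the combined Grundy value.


Subtraction set: {1, 2}
For this subtraction set, G(n) = n mod 3 (period = max + 1 = 3).
Pile 1 (size 20): G(20) = 20 mod 3 = 2
Pile 2 (size 13): G(13) = 13 mod 3 = 1
Pile 3 (size 7): G(7) = 7 mod 3 = 1
Pile 4 (size 28): G(28) = 28 mod 3 = 1
Total Grundy value = XOR of all: 2 XOR 1 XOR 1 XOR 1 = 3

3


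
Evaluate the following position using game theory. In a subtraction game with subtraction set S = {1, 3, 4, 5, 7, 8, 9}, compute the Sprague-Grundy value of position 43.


The subtraction set is S = {1, 3, 4, 5, 7, 8, 9}.
G(k) = mex{ G(k - s) : s in S, s <= k }. We compute iteratively: G(0) = 0.
G(1) = mex({0}) = 1
G(2) = mex({1}) = 0
G(3) = mex({0}) = 1
G(4) = mex({0, 1}) = 2
G(5) = mex({0, 1, 2}) = 3
G(6) = mex({0, 1, 3}) = 2
G(7) = mex({0, 1, 2}) = 3
G(8) = mex({0, 1, 2, 3}) = 4
G(9) = mex({0, 1, 2, 3, 4}) = 5
G(10) = mex({0, 1, 2, 3, 5}) = 4
G(11) = mex({0, 1, 2, 3, 4}) = 5
G(12) = mex({1, 2, 3, 4, 5}) = 0
G(13) = mex({0, 2, 3, 4, 5}) = 1
G(14) = mex({1, 2, 3, 4, 5}) = 0
G(15) = mex({0, 2, 3, 4, 5}) = 1
G(16) = mex({0, 1, 3, 4, 5}) = 2
G(17) = mex({0, 1, 2, 4, 5}) = 3
G(18) = mex({0, 1, 3, 4, 5}) = 2
G(19) = mex({0, 1, 2, 4, 5}) = 3
G(20) = mex({0, 1, 2, 3, 5}) = 4
Observe that G(12)..G(20) = 0, 1, 0, 1, 2, 3, 2, 3, 4 repeats G(0)..G(8) = 0, 1, 0, 1, 2, 3, 2, 3, 4.
For k >= max(S) = 9, G(k) is determined by the previous 9 values G(k-9)..G(k-1); a window of 9 consecutive values has recurred shifted by 12, so by induction G(k + 12) = G(k) for all k >= 0: the sequence is periodic from the start with period 12.
One period: G(0..11) = 0, 1, 0, 1, 2, 3, 2, 3, 4, 5, 4, 5.
43 mod 12 = 7, so G(43) = G(7) = 3.

3


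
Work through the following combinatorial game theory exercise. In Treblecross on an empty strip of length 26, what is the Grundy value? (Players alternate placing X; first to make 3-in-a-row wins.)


Treblecross: place X on empty cells; 3-in-a-row wins.
Playing within two cells of an existing X lets the opponent win at once, so sensible play treats the cells i-2..i+2 around each X as dead. The player left with no safe cell loses, so this is a normal-play take-away game on strips of safe cells.
Placing X at cell i (0-indexed) of a strip of k safe cells leaves independent strips of sizes max(0, i-2) and max(0, k-i-3). Hence G(k) = mex{ G(max(0,i-2)) XOR G(max(0,k-i-3)) : 0 <= i < k }, with G(0) = 0.
G(1): splits (0,0):0^0=0 -> mex({0}) = 1
G(2): splits (0,0):0^0=0 -> mex({0}) = 1
G(3): splits (0,0):0^0=0 -> mex({0}) = 1
G(4): splits (0,1):0^1=1 (0,0):0^0=0 -> mex({0, 1}) = 2
G(5): splits (0,2):0^1=1 (0,1):0^1=1 (0,0):0^0=0 -> mex({0, 1}) = 2
G(6) = mex({1}) = 0
G(7) = mex({0, 1, 2}) = 3
G(8) = mex({0, 1, 2}) = 3
G(9) = mex({0, 2}) = 1
G(10) = mex({0, 2, 3}) = 1
G(11) = mex({0, 3}) = 1
G(12) = mex({1, 3}) = 0
G(13) = mex({0, 1, 2, 3}) = 4
G(14) = mex({0, 1, 2}) = 3
G(15) = mex({0, 1, 2}) = 3
G(16) = mex({0, 1, 2, 4}) = 3
G(17) = mex({0, 1, 3, 4}) = 2
G(18) = mex({0, 1, 3, 4}) = 2
G(19) = mex({0, 1, 3, 5}) = 2
G(20) = mex({0, 1, 2, 3, 5}) = 4
G(21) = mex({0, 1, 2, 3, 5}) = 4
G(22) = mex({1, 2, 6}) = 0
G(23) = mex({0, 1, 2, 3, 4, 6}) = 5
G(24) = mex({0, 1, 2, 3, 4}) = 5
G(25) = mex({0, 1, 3, 4, 7}) = 2
G(26) = mex({0, 1, 3, 4, 5, 7}) = 2
Therefore G(26) = 2.

2


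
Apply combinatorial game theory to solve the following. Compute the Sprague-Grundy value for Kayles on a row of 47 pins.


Kayles: a move removes 1 or 2 adjacent pins from a contiguous row.
Removing pins from a row of k leaves two independent rows (a, b) with a + b = k - 1 (one pin) or a + b = k - 2 (two pins); an end removal gives a = 0.
By Sprague-Grundy, G(k) = mex{ G(a) XOR G(b) } over all these splits. G(0) = 0.
G(1): splits (0,0):0^0=0 -> mex({0}) = 1
G(2): splits (0,1):0^1=1 (0,0):0^0=0 -> mex({0, 1}) = 2
G(3): splits (0,2):0^2=2 (1,1):1^1=0 (0,1):0^1=1 -> mex({0, 1, 2}) = 3
G(4): splits (0,3):0^3=3 (1,2):1^2=3 (0,2):0^2=2 (1,1):1^1=0 -> mex({0, 2, 3}) = 1
G(5): splits (0,4):0^1=1 (1,3):1^3=2 (2,2):2^2=0 (0,3):0^3=3 (1,2):1^2=3 -> mex({0, 1, 2, 3}) = 4
G(6) = mex({0, 1, 2, 4}) = 3
G(7) = mex({0, 1, 3, 4, 5}) = 2
G(8) = mex({0, 2, 3, 5, 6}) = 1
G(9) = mex({0, 1, 2, 3, 6, 7}) = 4
G(10) = mex({0, 1, 3, 4, 5, 7}) = 2
G(11) = mex({0, 1, 2, 3, 4, 5}) = 6
G(12) = mex({0, 1, 2, 3, 5, 6, 7}) = 4
G(13) = mex({0, 2, 3, 4, 6, 7}) = 1
G(14) = mex({0, 1, 4, 5, 6, 7}) = 2
G(15) = mex({0, 1, 2, 3, 4, 5, 6}) = 7
G(16) = mex({0, 2, 3, 5, 6, 7}) = 1
G(17) = mex({0, 1, 2, 3, 5, 6, 7}) = 4
G(18) = mex({0, 1, 2, 4, 5, 6}) = 3
G(19) = mex({0, 1, 3, 4, 5, 7}) = 2
G(20) = mex({0, 2, 3, 4, 5, 6, 7}) = 1
G(21) = mex({0, 1, 2, 3, 5, 6, 7}) = 4
G(22) = mex({0, 1, 2, 3, 4, 5, 7}) = 6
G(23) = mex({0, 1, 2, 3, 4, 5, 6}) = 7
G(24) = mex({0, 1, 2, 3, 5, 6, 7}) = 4
G(25) = mex({0, 2, 3, 4, 6, 7}) = 1
G(26) = mex({0, 1, 3, 4, 5, 6, 7}) = 2
G(27) = mex({0, 1, 2, 3, 4, 5, 6, 7}) = 8
G(28) = mex({0, 1, 2, 3, 4, 6, 7, 8}) = 5
G(29) = mex({0, 1, 2, 3, 5, 6, 7, 8, 9}) = 4
G(30) = mex({0, 1, 2, 3, 4, 5, 6, 9, 10}) = 7
G(31) = mex({0, 1, 3, 4, 5, 7, 10, 11}) = 2
G(32) = mex({0, 2, 3, 4, 5, 6, 7, 9, 11}) = 1
G(33) = mex({0, 1, 2, 3, 4, 5, 6, 7, 9, 12}) = 8
G(34) = mex({0, 1, 2, 3, 4, 5, 7, 8, 11, 12}) = 6
G(35) = mex({0, 1, 2, 3, 4, 5, 6, 8, 9, 10, 11}) = 7
G(36) = mex({0, 1, 2, 3, 5, 6, 7, 9, 10}) = 4
G(37) = mex({0, 2, 3, 4, 6, 7, 9, 10, 11, 12}) = 1
G(38) = mex({0, 1, 3, 4, 5, 6, 7, 9, 10, 11, 12}) = 2
G(39) = mex({0, 1, 2, 4, 5, 6, 7, 9, 10, 12, 14}) = 3
G(40) = mex({0, 2, 3, 4, 6, 7, 11, 12, 14}) = 1
G(41) = mex({0, 1, 2, 3, 5, 6, 7, 9, 10, 11, 12}) = 4
G(42) = mex({0, 1, 2, 3, 4, 5, 6, 9, 10}) = 7
G(43) = mex({0, 1, 3, 4, 5, 7, 9, 10, 12, 15}) = 2
G(44) = mex({0, 2, 3, 4, 5, 6, 7, 9, 10, 12, 15}) = 1
G(45) = mex({0, 1, 2, 3, 4, 5, 6, 7, 9, 10, 12, 14}) = 8
G(46) = mex({0, 1, 3, 4, 5, 7, 8, 11, 12, 14}) = 2
G(47) = mex({0, 1, 2, 3, 4, 5, 6, 8, 9, 10, 11, 12}) = 7
Therefore G(47) = 7.

7


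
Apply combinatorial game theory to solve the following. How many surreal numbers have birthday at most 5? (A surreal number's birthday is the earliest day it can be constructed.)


Day 0: {|} = 0 is born. Count = 1.
Day n: the number of surreal numbers born by day n is 2^(n+1) - 1.
By day 0: 2^1 - 1 = 1
By day 1: 2^2 - 1 = 3
By day 2: 2^3 - 1 = 7
By day 3: 2^4 - 1 = 15
By day 4: 2^5 - 1 = 31
By day 5: 2^6 - 1 = 63
By day 5: 63 surreal numbers.

63


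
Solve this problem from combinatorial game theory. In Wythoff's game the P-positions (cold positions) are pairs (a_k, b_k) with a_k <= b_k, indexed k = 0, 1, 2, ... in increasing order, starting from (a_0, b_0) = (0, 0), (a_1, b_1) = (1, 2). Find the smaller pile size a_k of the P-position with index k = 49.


By Wythoff's theorem, a_k = floor(k * phi) and b_k = floor(k * phi^2) = a_k + k, where phi = (1 + sqrt(5))/2 is the golden ratio.
phi = (1 + sqrt(5))/2 = 1.618034
k = 49
k * phi = 49 * 1.618034 = 79.283665
a_49 = floor(k * phi) = 79

79


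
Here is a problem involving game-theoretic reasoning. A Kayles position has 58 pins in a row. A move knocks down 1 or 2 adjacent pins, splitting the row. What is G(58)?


Kayles: a move removes 1 or 2 adjacent pins from a contiguous row.
Removing pins from a row of k leaves two independent rows (a, b) with a + b = k - 1 (one pin) or a + b = k - 2 (two pins); an end removal gives a = 0.
By Sprague-Grundy, G(k) = mex{ G(a) XOR G(b) } over all these splits. G(0) = 0.
G(1): splits (0,0):0^0=0 -> mex({0}) = 1
G(2): splits (0,1):0^1=1 (0,0):0^0=0 -> mex({0, 1}) = 2
G(3): splits (0,2):0^2=2 (1,1):1^1=0 (0,1):0^1=1 -> mex({0, 1, 2}) = 3
G(4): splits (0,3):0^3=3 (1,2):1^2=3 (0,2):0^2=2 (1,1):1^1=0 -> mex({0, 2, 3}) = 1
G(5): splits (0,4):0^1=1 (1,3):1^3=2 (2,2):2^2=0 (0,3):0^3=3 (1,2):1^2=3 -> mex({0, 1, 2, 3}) = 4
G(6) = mex({0, 1, 2, 4}) = 3
G(7) = mex({0, 1, 3, 4, 5}) = 2
G(8) = mex({0, 2, 3, 5, 6}) = 1
G(9) = mex({0, 1, 2, 3, 6, 7}) = 4
G(10) = mex({0, 1, 3, 4, 5, 7}) = 2
G(11) = mex({0, 1, 2, 3, 4, 5}) = 6
G(12) = mex({0, 1, 2, 3, 5, 6, 7}) = 4
G(13) = mex({0, 2, 3, 4, 6, 7}) = 1
G(14) = mex({0, 1, 4, 5, 6, 7}) = 2
G(15) = mex({0, 1, 2, 3, 4, 5, 6}) = 7
G(16) = mex({0, 2, 3, 5, 6, 7}) = 1
G(17) = mex({0, 1, 2, 3, 5, 6, 7}) = 4
G(18) = mex({0, 1, 2, 4, 5, 6}) = 3
G(19) = mex({0, 1, 3, 4, 5, 7}) = 2
G(20) = mex({0, 2, 3, 4, 5, 6, 7}) = 1
G(21) = mex({0, 1, 2, 3, 5, 6, 7}) = 4
G(22) = mex({0, 1, 2, 3, 4, 5, 7}) = 6
G(23) = mex({0, 1, 2, 3, 4, 5, 6}) = 7
G(24) = mex({0, 1, 2, 3, 5, 6, 7}) = 4
G(25) = mex({0, 2, 3, 4, 6, 7}) = 1
G(26) = mex({0, 1, 3, 4, 5, 6, 7}) = 2
G(27) = mex({0, 1, 2, 3, 4, 5, 6, 7}) = 8
G(28) = mex({0, 1, 2, 3, 4, 6, 7, 8}) = 5
G(29) = mex({0, 1, 2, 3, 5, 6, 7, 8, 9}) = 4
G(30) = mex({0, 1, 2, 3, 4, 5, 6, 9, 10}) = 7
G(31) = mex({0, 1, 3, 4, 5, 7, 10, 11}) = 2
G(32) = mex({0, 2, 3, 4, 5, 6, 7, 9, 11}) = 1
G(33) = mex({0, 1, 2, 3, 4, 5, 6, 7, 9, 12}) = 8
G(34) = mex({0, 1, 2, 3, 4, 5, 7, 8, 11, 12}) = 6
G(35) = mex({0, 1, 2, 3, 4, 5, 6, 8, 9, 10, 11}) = 7
G(36) = mex({0, 1, 2, 3, 5, 6, 7, 9, 10}) = 4
G(37) = mex({0, 2, 3, 4, 6, 7, 9, 10, 11, 12}) = 1
G(38) = mex({0, 1, 3, 4, 5, 6, 7, 9, 10, 11, 12}) = 2
G(39) = mex({0, 1, 2, 4, 5, 6, 7, 9, 10, 12, 14}) = 3
G(40) = mex({0, 2, 3, 4, 6, 7, 11, 12, 14}) = 1
G(41) = mex({0, 1, 2, 3, 5, 6, 7, 9, 10, 11, 12}) = 4
G(42) = mex({0, 1, 2, 3, 4, 5, 6, 9, 10}) = 7
G(43) = mex({0, 1, 3, 4, 5, 7, 9, 10, 12, 15}) = 2
G(44) = mex({0, 2, 3, 4, 5, 6, 7, 9, 10, 12, 15}) = 1
G(45) = mex({0, 1, 2, 3, 4, 5, 6, 7, 9, 10, 12, 14}) = 8
G(46) = mex({0, 1, 3, 4, 5, 7, 8, 11, 12, 14}) = 2
G(47) = mex({0, 1, 2, 3, 4, 5, 6, 8, 9, 10, 11, 12}) = 7
G(48) = mex({0, 1, 2, 3, 5, 6, 7, 9, 10}) = 4
G(49) = mex({0, 2, 3, 4, 6, 7, 9, 10, 11, 12, 15}) = 1
G(50) = mex({0, 1, 4, 5, 6, 7, 9, 11, 12, 14, 15}) = 2
G(51) = mex({0, 1, 2, 3, 4, 5, 6, 7, 9, 12, 14, 15}) = 8
G(52) = mex({0, 2, 3, 4, 5, 6, 7, 8, 11, 12, 15}) = 1
G(53) = mex({0, 1, 2, 3, 5, 6, 7, 8, 9, 10, 11, 12}) = 4
G(54) = mex({0, 1, 2, 3, 4, 5, 6, 9, 10}) = 7
G(55) = mex({0, 1, 3, 4, 5, 7, 9, 10, 11, 12}) = 2
G(56) = mex({0, 2, 3, 4, 5, 6, 7, 9, 10, 11, 12, 13, 14}) = 1
G(57) = mex({0, 1, 2, 3, 5, 6, 7, 9, 10, 12, 13, 14, 15}) = 4
G(58) = mex({0, 1, 3, 4, 5, 7, 11, 12, 14, 15}) = 2
Therefore G(58) = 2.

2


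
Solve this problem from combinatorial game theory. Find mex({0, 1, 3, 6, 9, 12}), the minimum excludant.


Set = {0, 1, 3, 6, 9, 12}
0 is in the set.
1 is in the set.
2 is NOT in the set. This is the mex.
mex = 2

2


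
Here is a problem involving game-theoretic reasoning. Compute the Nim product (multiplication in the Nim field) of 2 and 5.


Nim multiplication is bilinear over XOR: (u XOR v) * w = (u*w) XOR (v*w).
So we split each operand into its bit components and XOR the pairwise Nim products.
2 = 2 (as XOR of powers of 2).
5 = 1 + 4 (as XOR of powers of 2).
Using the standard Nim-product table on single bits:
  2*2 = 3,   2*4 = 8,   2*8 = 12,
  4*4 = 6,   4*8 = 11,  8*8 = 13,
and  1*x = x (identity), k*l = l*k (commutative).
Pairwise Nim products:
  2 * 1 = 2
  2 * 4 = 8
XOR them: 2 XOR 8 = 10.
Result: 2 * 5 = 10 (in Nim).

10
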